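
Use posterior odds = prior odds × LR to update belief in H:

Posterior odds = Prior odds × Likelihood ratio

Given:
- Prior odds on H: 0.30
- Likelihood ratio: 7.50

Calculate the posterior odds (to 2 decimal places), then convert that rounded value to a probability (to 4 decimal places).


Step 1: Calculate posterior odds
Posterior odds = Prior odds × LR
               = 0.30 × 7.50
               = 2.25

Step 2: Convert to probability
P(H|E) = Posterior odds / (1 + Posterior odds)
       = 2.25 / (1 + 2.25)
       = 2.25 / 3.25
       = 0.6923

The evidence increased P(H) from 0.2308 to 0.6923.


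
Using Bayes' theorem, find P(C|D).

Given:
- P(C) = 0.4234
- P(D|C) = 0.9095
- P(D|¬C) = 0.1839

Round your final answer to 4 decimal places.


Bayes' theorem: P(C|D) = P(D|C) × P(C) / P(D)

Step 1: Calculate P(D) using law of total probability
P(D) = P(D|C)P(C) + P(D|¬C)P(¬C)
     = 0.9095 × 0.4234 + 0.1839 × 0.5766
     = 0.38508230 + 0.10603674
     = 0.49111904

Step 2: Apply Bayes' theorem
P(C|D) = P(D|C) × P(C) / P(D)
       = 0.38508230 / 0.49111904
       = 0.7841


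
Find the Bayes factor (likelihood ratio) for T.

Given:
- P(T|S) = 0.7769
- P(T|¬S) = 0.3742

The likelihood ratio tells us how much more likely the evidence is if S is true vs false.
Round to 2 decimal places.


Likelihood Ratio (LR) = P(T|S) / P(T|¬S)

LR = 0.7769 / 0.3742
   = 2.08

The evidence is 2.08 times more likely if S is true than if S is false.
Since LR > 1, the evidence supports S over ¬S.


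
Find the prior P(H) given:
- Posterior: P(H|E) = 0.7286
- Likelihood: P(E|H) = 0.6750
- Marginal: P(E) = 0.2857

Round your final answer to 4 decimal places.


From Bayes' theorem: P(H|E) = P(E|H) × P(H) / P(E)

Rearranging for P(H):
P(H) = P(H|E) × P(E) / P(E|H)
     = 0.7286 × 0.2857 / 0.6750
     = 0.20816102 / 0.6750
     = 0.3084


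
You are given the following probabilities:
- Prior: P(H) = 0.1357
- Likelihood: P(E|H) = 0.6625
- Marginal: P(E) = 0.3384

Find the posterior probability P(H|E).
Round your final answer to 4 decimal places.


Using Bayes' theorem:

P(H|E) = P(E|H) × P(H) / P(E)
       = 0.6625 × 0.1357 / 0.3384
       = 0.08990125 / 0.3384
       = 0.2657

The evidence strengthens our belief in H.
Prior: 0.1357 → Posterior: 0.2657


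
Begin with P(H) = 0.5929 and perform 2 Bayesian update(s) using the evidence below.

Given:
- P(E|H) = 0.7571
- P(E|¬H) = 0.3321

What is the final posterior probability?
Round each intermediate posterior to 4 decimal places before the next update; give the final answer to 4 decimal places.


Sequential Bayesian updating:

Initial prior: P(H) = 0.5929

Update 1:
  P(E) = 0.7571 × 0.5929 + 0.3321 × 0.4071 = 0.44888459 + 0.13519791 = 0.58408250
  P(H|E) = 0.44888459 / 0.58408250 = 0.7685

Update 2:
  P(E) = 0.7571 × 0.7685 + 0.3321 × 0.2315 = 0.58183135 + 0.07688115 = 0.65871250
  P(H|E) = 0.58183135 / 0.65871250 = 0.8833

Final posterior: 0.8833


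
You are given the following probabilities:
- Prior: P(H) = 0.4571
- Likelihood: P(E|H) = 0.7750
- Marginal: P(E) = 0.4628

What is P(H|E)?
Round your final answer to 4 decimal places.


Using Bayes' theorem:

P(H|E) = P(E|H) × P(H) / P(E)
       = 0.7750 × 0.4571 / 0.4628
       = 0.35425250 / 0.4628
       = 0.7655

The evidence strengthens our belief in H.
Prior: 0.4571 → Posterior: 0.7655


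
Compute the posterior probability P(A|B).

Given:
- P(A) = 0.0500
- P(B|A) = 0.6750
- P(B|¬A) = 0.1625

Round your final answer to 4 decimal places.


Bayes' theorem: P(A|B) = P(B|A) × P(A) / P(B)

Step 1: Calculate P(B) using law of total probability
P(B) = P(B|A)P(A) + P(B|¬A)P(¬A)
     = 0.6750 × 0.0500 + 0.1625 × 0.9500
     = 0.03375000 + 0.15437500
     = 0.18812500

Step 2: Apply Bayes' theorem
P(A|B) = P(B|A) × P(A) / P(B)
       = 0.03375000 / 0.18812500
       = 0.1794


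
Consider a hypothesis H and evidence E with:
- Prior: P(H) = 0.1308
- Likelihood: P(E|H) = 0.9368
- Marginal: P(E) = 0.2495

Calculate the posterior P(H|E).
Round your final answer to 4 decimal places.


Using Bayes' theorem:

P(H|E) = P(E|H) × P(H) / P(E)
       = 0.9368 × 0.1308 / 0.2495
       = 0.12253344 / 0.2495
       = 0.4911

The evidence strengthens our belief in H.
Prior: 0.1308 → Posterior: 0.4911


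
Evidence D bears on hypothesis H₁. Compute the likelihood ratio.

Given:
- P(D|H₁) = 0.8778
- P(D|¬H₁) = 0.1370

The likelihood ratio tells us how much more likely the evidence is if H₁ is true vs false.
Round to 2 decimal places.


Likelihood Ratio (LR) = P(D|H₁) / P(D|¬H₁)

LR = 0.8778 / 0.1370
   = 6.41

The evidence is 6.41 times more likely if H₁ is true than if H₁ is false.
Since LR > 1, the evidence supports H₁ over ¬H₁.


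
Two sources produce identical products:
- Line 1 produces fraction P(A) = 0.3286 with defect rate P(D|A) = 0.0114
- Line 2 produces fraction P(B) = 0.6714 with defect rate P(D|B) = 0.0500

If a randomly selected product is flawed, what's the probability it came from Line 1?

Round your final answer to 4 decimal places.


Let A = from Line 1, D = flawed

Given:
- P(A) = 0.3286, P(B) = 0.6714
- P(D|A) = 0.0114, P(D|B) = 0.0500

Step 1: Find P(D)
P(D) = P(D|A)P(A) + P(D|B)P(B)
     = 0.0114 × 0.3286 + 0.0500 × 0.6714
     = 0.00374604 + 0.03357000
     = 0.03731604

Step 2: Apply Bayes' theorem
P(A|D) = P(D|A)P(A) / P(D)
       = 0.00374604 / 0.03731604
       = 0.1004


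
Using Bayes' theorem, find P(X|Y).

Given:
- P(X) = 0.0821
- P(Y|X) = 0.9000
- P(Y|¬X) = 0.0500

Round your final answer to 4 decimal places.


Bayes' theorem: P(X|Y) = P(Y|X) × P(X) / P(Y)

Step 1: Calculate P(Y) using law of total probability
P(Y) = P(Y|X)P(X) + P(Y|¬X)P(¬X)
     = 0.9000 × 0.0821 + 0.0500 × 0.9179
     = 0.07389000 + 0.04589500
     = 0.11978500

Step 2: Apply Bayes' theorem
P(X|Y) = P(Y|X) × P(X) / P(Y)
       = 0.07389000 / 0.11978500
       = 0.6169


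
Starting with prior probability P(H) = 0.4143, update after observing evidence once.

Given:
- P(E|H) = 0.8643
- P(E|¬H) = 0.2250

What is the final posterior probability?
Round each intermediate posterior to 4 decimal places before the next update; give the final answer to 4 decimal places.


Sequential Bayesian updating:

Initial prior: P(H) = 0.4143

Update 1:
  P(E) = 0.8643 × 0.4143 + 0.2250 × 0.5857 = 0.35807949 + 0.13178250 = 0.48986199
  P(H|E) = 0.35807949 / 0.48986199 = 0.7310

Final posterior: 0.7310


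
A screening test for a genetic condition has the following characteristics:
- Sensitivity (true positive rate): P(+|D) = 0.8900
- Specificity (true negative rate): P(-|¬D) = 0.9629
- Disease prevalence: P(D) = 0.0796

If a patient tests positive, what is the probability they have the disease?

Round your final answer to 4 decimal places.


Let D = has disease, + = positive test

Given:
- P(D) = 0.0796 (prevalence)
- P(+|D) = 0.8900 (sensitivity)
- P(-|¬D) = 0.9629 (specificity)
- P(+|¬D) = 0.0371 (false positive rate = 1 - specificity)

Step 1: Find P(+)
P(+) = P(+|D)P(D) + P(+|¬D)P(¬D)
     = 0.8900 × 0.0796 + 0.0371 × 0.9204
     = 0.07084400 + 0.03414684
     = 0.10499084

Step 2: Apply Bayes' theorem for P(D|+)
P(D|+) = P(+|D)P(D) / P(+)
       = 0.07084400 / 0.10499084
       = 0.6748


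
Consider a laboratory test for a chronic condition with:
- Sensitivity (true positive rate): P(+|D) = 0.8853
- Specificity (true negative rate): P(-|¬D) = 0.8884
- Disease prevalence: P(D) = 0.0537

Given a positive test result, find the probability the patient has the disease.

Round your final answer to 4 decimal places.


Let D = has disease, + = positive test

Given:
- P(D) = 0.0537 (prevalence)
- P(+|D) = 0.8853 (sensitivity)
- P(-|¬D) = 0.8884 (specificity)
- P(+|¬D) = 0.1116 (false positive rate = 1 - specificity)

Step 1: Find P(+)
P(+) = P(+|D)P(D) + P(+|¬D)P(¬D)
     = 0.8853 × 0.0537 + 0.1116 × 0.9463
     = 0.04754061 + 0.10560708
     = 0.15314769

Step 2: Apply Bayes' theorem for P(D|+)
P(D|+) = P(+|D)P(D) / P(+)
       = 0.04754061 / 0.15314769
       = 0.3104


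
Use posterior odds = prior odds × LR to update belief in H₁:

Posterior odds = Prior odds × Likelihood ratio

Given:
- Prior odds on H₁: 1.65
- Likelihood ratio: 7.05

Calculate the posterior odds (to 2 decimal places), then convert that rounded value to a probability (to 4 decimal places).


Step 1: Calculate posterior odds
Posterior odds = Prior odds × LR
               = 1.65 × 7.05
               = 11.63

Step 2: Convert to probability
P(H₁|E) = Posterior odds / (1 + Posterior odds)
       = 11.63 / (1 + 11.63)
       = 11.63 / 12.63
       = 0.9208

The evidence increased P(H₁) from 0.6226 to 0.9208.


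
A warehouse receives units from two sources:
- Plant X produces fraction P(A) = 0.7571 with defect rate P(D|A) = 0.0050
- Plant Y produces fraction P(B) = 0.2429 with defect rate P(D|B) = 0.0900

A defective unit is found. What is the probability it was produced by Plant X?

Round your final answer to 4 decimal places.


Let A = from Plant X, D = defective

Given:
- P(A) = 0.7571, P(B) = 0.2429
- P(D|A) = 0.0050, P(D|B) = 0.0900

Step 1: Find P(D)
P(D) = P(D|A)P(A) + P(D|B)P(B)
     = 0.0050 × 0.7571 + 0.0900 × 0.2429
     = 0.00378550 + 0.02186100
     = 0.02564650

Step 2: Apply Bayes' theorem
P(A|D) = P(D|A)P(A) / P(D)
       = 0.00378550 / 0.02564650
       = 0.1476


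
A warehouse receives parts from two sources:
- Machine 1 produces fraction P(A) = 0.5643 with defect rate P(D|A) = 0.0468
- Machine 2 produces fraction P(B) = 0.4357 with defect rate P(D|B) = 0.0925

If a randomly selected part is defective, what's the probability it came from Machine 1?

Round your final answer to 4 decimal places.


Let A = from Machine 1, D = defective

Given:
- P(A) = 0.5643, P(B) = 0.4357
- P(D|A) = 0.0468, P(D|B) = 0.0925

Step 1: Find P(D)
P(D) = P(D|A)P(A) + P(D|B)P(B)
     = 0.0468 × 0.5643 + 0.0925 × 0.4357
     = 0.02640924 + 0.04030225
     = 0.06671149

Step 2: Apply Bayes' theorem
P(A|D) = P(D|A)P(A) / P(D)
       = 0.02640924 / 0.06671149
       = 0.3959


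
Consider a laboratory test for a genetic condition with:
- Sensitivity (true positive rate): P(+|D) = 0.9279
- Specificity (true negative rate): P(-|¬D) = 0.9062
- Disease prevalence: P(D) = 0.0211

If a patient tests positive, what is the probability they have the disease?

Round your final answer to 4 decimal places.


Let D = has disease, + = positive test

Given:
- P(D) = 0.0211 (prevalence)
- P(+|D) = 0.9279 (sensitivity)
- P(-|¬D) = 0.9062 (specificity)
- P(+|¬D) = 0.0938 (false positive rate = 1 - specificity)

Step 1: Find P(+)
P(+) = P(+|D)P(D) + P(+|¬D)P(¬D)
     = 0.9279 × 0.0211 + 0.0938 × 0.9789
     = 0.01957869 + 0.09182082
     = 0.11139951

Step 2: Apply Bayes' theorem for P(D|+)
P(D|+) = P(+|D)P(D) / P(+)
       = 0.01957869 / 0.11139951
       = 0.1758


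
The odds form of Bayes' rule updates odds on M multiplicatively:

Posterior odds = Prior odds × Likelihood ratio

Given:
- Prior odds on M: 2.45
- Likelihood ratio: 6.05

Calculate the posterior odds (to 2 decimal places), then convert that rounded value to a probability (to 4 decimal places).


Step 1: Calculate posterior odds
Posterior odds = Prior odds × LR
               = 2.45 × 6.05
               = 14.82

Step 2: Convert to probability
P(M|E) = Posterior odds / (1 + Posterior odds)
       = 14.82 / (1 + 14.82)
       = 14.82 / 15.82
       = 0.9368

The evidence increased P(M) from 0.7101 to 0.9368.


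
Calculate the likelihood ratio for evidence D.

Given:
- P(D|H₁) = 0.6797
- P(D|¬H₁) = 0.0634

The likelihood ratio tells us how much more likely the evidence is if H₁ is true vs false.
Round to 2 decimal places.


Likelihood Ratio (LR) = P(D|H₁) / P(D|¬H₁)

LR = 0.6797 / 0.0634
   = 10.72

The evidence is 10.72 times more likely if H₁ is true than if H₁ is false.
Since LR > 1, the evidence supports H₁ over ¬H₁.


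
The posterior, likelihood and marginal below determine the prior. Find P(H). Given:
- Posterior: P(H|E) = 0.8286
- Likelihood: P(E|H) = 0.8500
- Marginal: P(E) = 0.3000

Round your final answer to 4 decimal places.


From Bayes' theorem: P(H|E) = P(E|H) × P(H) / P(E)

Rearranging for P(H):
P(H) = P(H|E) × P(E) / P(E|H)
     = 0.8286 × 0.3000 / 0.8500
     = 0.24858000 / 0.8500
     = 0.2924


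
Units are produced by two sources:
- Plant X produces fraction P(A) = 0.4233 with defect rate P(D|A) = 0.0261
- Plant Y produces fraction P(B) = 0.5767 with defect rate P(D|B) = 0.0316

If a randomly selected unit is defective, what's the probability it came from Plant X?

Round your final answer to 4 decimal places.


Let A = from Plant X, D = defective

Given:
- P(A) = 0.4233, P(B) = 0.5767
- P(D|A) = 0.0261, P(D|B) = 0.0316

Step 1: Find P(D)
P(D) = P(D|A)P(A) + P(D|B)P(B)
     = 0.0261 × 0.4233 + 0.0316 × 0.5767
     = 0.01104813 + 0.01822372
     = 0.02927185

Step 2: Apply Bayes' theorem
P(A|D) = P(D|A)P(A) / P(D)
       = 0.01104813 / 0.02927185
       = 0.3774


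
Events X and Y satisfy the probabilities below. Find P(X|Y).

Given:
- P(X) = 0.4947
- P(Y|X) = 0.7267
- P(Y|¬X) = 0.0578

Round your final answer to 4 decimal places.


Bayes' theorem: P(X|Y) = P(Y|X) × P(X) / P(Y)

Step 1: Calculate P(Y) using law of total probability
P(Y) = P(Y|X)P(X) + P(Y|¬X)P(¬X)
     = 0.7267 × 0.4947 + 0.0578 × 0.5053
     = 0.35949849 + 0.02920634
     = 0.38870483

Step 2: Apply Bayes' theorem
P(X|Y) = P(Y|X) × P(X) / P(Y)
       = 0.35949849 / 0.38870483
       = 0.9249


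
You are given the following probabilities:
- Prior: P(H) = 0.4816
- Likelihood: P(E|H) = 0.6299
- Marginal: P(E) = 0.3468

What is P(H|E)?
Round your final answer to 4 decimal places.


Using Bayes' theorem:

P(H|E) = P(E|H) × P(H) / P(E)
       = 0.6299 × 0.4816 / 0.3468
       = 0.30335984 / 0.3468
       = 0.8747

The evidence strengthens our belief in H.
Prior: 0.4816 → Posterior: 0.8747


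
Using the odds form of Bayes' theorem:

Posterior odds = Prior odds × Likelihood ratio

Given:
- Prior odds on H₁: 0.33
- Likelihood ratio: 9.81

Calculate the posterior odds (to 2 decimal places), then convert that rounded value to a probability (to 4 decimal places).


Step 1: Calculate posterior odds
Posterior odds = Prior odds × LR
               = 0.33 × 9.81
               = 3.24

Step 2: Convert to probability
P(H₁|E) = Posterior odds / (1 + Posterior odds)
       = 3.24 / (1 + 3.24)
       = 3.24 / 4.24
       = 0.7642

The evidence increased P(H₁) from 0.2481 to 0.7642.


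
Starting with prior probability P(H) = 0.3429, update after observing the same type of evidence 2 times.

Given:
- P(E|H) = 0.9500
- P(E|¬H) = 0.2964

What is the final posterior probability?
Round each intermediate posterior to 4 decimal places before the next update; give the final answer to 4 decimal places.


Sequential Bayesian updating:

Initial prior: P(H) = 0.3429

Update 1:
  P(E) = 0.9500 × 0.3429 + 0.2964 × 0.6571 = 0.32575500 + 0.19476444 = 0.52051944
  P(H|E) = 0.32575500 / 0.52051944 = 0.6258

Update 2:
  P(E) = 0.9500 × 0.6258 + 0.2964 × 0.3742 = 0.59451000 + 0.11091288 = 0.70542288
  P(H|E) = 0.59451000 / 0.70542288 = 0.8428

Final posterior: 0.8428


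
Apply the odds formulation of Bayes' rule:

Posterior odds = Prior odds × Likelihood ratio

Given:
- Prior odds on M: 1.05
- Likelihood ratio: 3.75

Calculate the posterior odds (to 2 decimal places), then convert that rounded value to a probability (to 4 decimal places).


Step 1: Calculate posterior odds
Posterior odds = Prior odds × LR
               = 1.05 × 3.75
               = 3.94

Step 2: Convert to probability
P(M|E) = Posterior odds / (1 + Posterior odds)
       = 3.94 / (1 + 3.94)
       = 3.94 / 4.94
       = 0.7976

The evidence increased P(M) from 0.5122 to 0.7976.


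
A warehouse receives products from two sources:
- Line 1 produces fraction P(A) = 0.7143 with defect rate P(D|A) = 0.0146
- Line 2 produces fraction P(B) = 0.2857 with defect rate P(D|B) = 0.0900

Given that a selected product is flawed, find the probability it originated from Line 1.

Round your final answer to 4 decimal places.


Let A = from Line 1, D = flawed

Given:
- P(A) = 0.7143, P(B) = 0.2857
- P(D|A) = 0.0146, P(D|B) = 0.0900

Step 1: Find P(D)
P(D) = P(D|A)P(A) + P(D|B)P(B)
     = 0.0146 × 0.7143 + 0.0900 × 0.2857
     = 0.01042878 + 0.02571300
     = 0.03614178

Step 2: Apply Bayes' theorem
P(A|D) = P(D|A)P(A) / P(D)
       = 0.01042878 / 0.03614178
       = 0.2886


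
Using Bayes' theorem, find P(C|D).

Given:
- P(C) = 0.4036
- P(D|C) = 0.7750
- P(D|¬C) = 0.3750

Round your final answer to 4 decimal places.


Bayes' theorem: P(C|D) = P(D|C) × P(C) / P(D)

Step 1: Calculate P(D) using law of total probability
P(D) = P(D|C)P(C) + P(D|¬C)P(¬C)
     = 0.7750 × 0.4036 + 0.3750 × 0.5964
     = 0.31279000 + 0.22365000
     = 0.53644000

Step 2: Apply Bayes' theorem
P(C|D) = P(D|C) × P(C) / P(D)
       = 0.31279000 / 0.53644000
       = 0.5831


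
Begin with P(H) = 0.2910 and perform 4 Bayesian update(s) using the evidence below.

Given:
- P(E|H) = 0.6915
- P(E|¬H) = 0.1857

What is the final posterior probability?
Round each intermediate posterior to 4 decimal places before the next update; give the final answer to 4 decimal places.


Sequential Bayesian updating:

Initial prior: P(H) = 0.2910

Update 1:
  P(E) = 0.6915 × 0.2910 + 0.1857 × 0.7090 = 0.20122650 + 0.13166130 = 0.33288780
  P(H|E) = 0.20122650 / 0.33288780 = 0.6045

Update 2:
  P(E) = 0.6915 × 0.6045 + 0.1857 × 0.3955 = 0.41801175 + 0.07344435 = 0.49145610
  P(H|E) = 0.41801175 / 0.49145610 = 0.8506

Update 3:
  P(E) = 0.6915 × 0.8506 + 0.1857 × 0.1494 = 0.58818990 + 0.02774358 = 0.61593348
  P(H|E) = 0.58818990 / 0.61593348 = 0.9550

Update 4:
  P(E) = 0.6915 × 0.9550 + 0.1857 × 0.0450 = 0.66038250 + 0.00835650 = 0.66873900
  P(H|E) = 0.66038250 / 0.66873900 = 0.9875

Final posterior: 0.9875


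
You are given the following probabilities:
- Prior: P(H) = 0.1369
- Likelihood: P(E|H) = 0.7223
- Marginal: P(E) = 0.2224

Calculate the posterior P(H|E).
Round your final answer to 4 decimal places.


Using Bayes' theorem:

P(H|E) = P(E|H) × P(H) / P(E)
       = 0.7223 × 0.1369 / 0.2224
       = 0.09888287 / 0.2224
       = 0.4446

The evidence strengthens our belief in H.
Prior: 0.1369 → Posterior: 0.4446


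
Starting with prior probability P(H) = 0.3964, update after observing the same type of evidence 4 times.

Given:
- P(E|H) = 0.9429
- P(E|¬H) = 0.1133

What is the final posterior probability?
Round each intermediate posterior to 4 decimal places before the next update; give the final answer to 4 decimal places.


Sequential Bayesian updating:

Initial prior: P(H) = 0.3964

Update 1:
  P(E) = 0.9429 × 0.3964 + 0.1133 × 0.6036 = 0.37376556 + 0.06838788 = 0.44215344
  P(H|E) = 0.37376556 / 0.44215344 = 0.8453

Update 2:
  P(E) = 0.9429 × 0.8453 + 0.1133 × 0.1547 = 0.79703337 + 0.01752751 = 0.81456088
  P(H|E) = 0.79703337 / 0.81456088 = 0.9785

Update 3:
  P(E) = 0.9429 × 0.9785 + 0.1133 × 0.0215 = 0.92262765 + 0.00243595 = 0.92506360
  P(H|E) = 0.92262765 / 0.92506360 = 0.9974

Update 4:
  P(E) = 0.9429 × 0.9974 + 0.1133 × 0.0026 = 0.94044846 + 0.00029458 = 0.94074304
  P(H|E) = 0.94044846 / 0.94074304 = 0.9997

Final posterior: 0.9997


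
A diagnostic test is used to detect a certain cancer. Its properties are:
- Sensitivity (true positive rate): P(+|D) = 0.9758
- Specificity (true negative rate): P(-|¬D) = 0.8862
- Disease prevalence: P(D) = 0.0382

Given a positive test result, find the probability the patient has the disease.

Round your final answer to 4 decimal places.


Let D = has disease, + = positive test

Given:
- P(D) = 0.0382 (prevalence)
- P(+|D) = 0.9758 (sensitivity)
- P(-|¬D) = 0.8862 (specificity)
- P(+|¬D) = 0.1138 (false positive rate = 1 - specificity)

Step 1: Find P(+)
P(+) = P(+|D)P(D) + P(+|¬D)P(¬D)
     = 0.9758 × 0.0382 + 0.1138 × 0.9618
     = 0.03727556 + 0.10945284
     = 0.14672840

Step 2: Apply Bayes' theorem for P(D|+)
P(D|+) = P(+|D)P(D) / P(+)
       = 0.03727556 / 0.14672840
       = 0.2540


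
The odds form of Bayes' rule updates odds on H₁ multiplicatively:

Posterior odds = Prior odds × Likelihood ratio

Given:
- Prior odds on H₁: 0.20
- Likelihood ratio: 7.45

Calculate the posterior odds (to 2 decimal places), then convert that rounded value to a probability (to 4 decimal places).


Step 1: Calculate posterior odds
Posterior odds = Prior odds × LR
               = 0.20 × 7.45
               = 1.49

Step 2: Convert to probability
P(H₁|E) = Posterior odds / (1 + Posterior odds)
       = 1.49 / (1 + 1.49)
       = 1.49 / 2.49
       = 0.5984

The evidence increased P(H₁) from 0.1667 to 0.5984.


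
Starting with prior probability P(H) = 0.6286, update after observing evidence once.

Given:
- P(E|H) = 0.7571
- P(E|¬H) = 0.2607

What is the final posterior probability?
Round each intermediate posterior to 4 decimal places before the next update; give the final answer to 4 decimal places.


Sequential Bayesian updating:

Initial prior: P(H) = 0.6286

Update 1:
  P(E) = 0.7571 × 0.6286 + 0.2607 × 0.3714 = 0.47591306 + 0.09682398 = 0.57273704
  P(H|E) = 0.47591306 / 0.57273704 = 0.8309

Final posterior: 0.8309


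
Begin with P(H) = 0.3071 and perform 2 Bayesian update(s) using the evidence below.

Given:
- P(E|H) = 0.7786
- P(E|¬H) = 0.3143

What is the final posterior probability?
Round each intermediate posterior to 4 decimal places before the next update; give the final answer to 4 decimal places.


Sequential Bayesian updating:

Initial prior: P(H) = 0.3071

Update 1:
  P(E) = 0.7786 × 0.3071 + 0.3143 × 0.6929 = 0.23910806 + 0.21777847 = 0.45688653
  P(H|E) = 0.23910806 / 0.45688653 = 0.5233

Update 2:
  P(E) = 0.7786 × 0.5233 + 0.3143 × 0.4767 = 0.40744138 + 0.14982681 = 0.55726819
  P(H|E) = 0.40744138 / 0.55726819 = 0.7311

Final posterior: 0.7311


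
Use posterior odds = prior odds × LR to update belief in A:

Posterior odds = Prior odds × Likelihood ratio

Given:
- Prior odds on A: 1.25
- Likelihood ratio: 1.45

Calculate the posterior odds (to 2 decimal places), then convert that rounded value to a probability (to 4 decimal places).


Step 1: Calculate posterior odds
Posterior odds = Prior odds × LR
               = 1.25 × 1.45
               = 1.81

Step 2: Convert to probability
P(A|E) = Posterior odds / (1 + Posterior odds)
       = 1.81 / (1 + 1.81)
       = 1.81 / 2.81
       = 0.6441

The evidence increased P(A) from 0.5556 to 0.6441.


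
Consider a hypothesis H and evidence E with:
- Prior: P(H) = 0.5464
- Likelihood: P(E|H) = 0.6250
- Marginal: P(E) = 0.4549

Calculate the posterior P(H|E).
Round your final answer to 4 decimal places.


Using Bayes' theorem:

P(H|E) = P(E|H) × P(H) / P(E)
       = 0.6250 × 0.5464 / 0.4549
       = 0.34150000 / 0.4549
       = 0.7507

The evidence strengthens our belief in H.
Prior: 0.5464 → Posterior: 0.7507


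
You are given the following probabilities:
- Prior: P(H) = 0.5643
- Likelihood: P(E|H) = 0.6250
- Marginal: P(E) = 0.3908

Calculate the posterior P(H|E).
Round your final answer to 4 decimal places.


Using Bayes' theorem:

P(H|E) = P(E|H) × P(H) / P(E)
       = 0.6250 × 0.5643 / 0.3908
       = 0.35268750 / 0.3908
       = 0.9025

The evidence strengthens our belief in H.
Prior: 0.5643 → Posterior: 0.9025


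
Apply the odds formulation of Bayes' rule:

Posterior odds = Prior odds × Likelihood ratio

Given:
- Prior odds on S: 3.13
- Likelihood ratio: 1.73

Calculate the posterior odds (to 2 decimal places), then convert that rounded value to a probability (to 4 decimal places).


Step 1: Calculate posterior odds
Posterior odds = Prior odds × LR
               = 3.13 × 1.73
               = 5.41

Step 2: Convert to probability
P(S|E) = Posterior odds / (1 + Posterior odds)
       = 5.41 / (1 + 5.41)
       = 5.41 / 6.41
       = 0.8440

The evidence increased P(S) from 0.7579 to 0.8440.


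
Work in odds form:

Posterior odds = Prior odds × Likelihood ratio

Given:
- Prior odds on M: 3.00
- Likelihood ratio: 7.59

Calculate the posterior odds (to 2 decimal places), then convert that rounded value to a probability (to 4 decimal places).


Step 1: Calculate posterior odds
Posterior odds = Prior odds × LR
               = 3.00 × 7.59
               = 22.77

Step 2: Convert to probability
P(M|E) = Posterior odds / (1 + Posterior odds)
       = 22.77 / (1 + 22.77)
       = 22.77 / 23.77
       = 0.9579

The evidence increased P(M) from 0.7500 to 0.9579.


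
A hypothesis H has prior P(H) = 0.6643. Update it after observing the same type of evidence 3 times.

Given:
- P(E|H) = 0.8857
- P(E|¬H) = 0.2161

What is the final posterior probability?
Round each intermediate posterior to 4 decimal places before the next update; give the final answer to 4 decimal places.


Sequential Bayesian updating:

Initial prior: P(H) = 0.6643

Update 1:
  P(E) = 0.8857 × 0.6643 + 0.2161 × 0.3357 = 0.58837051 + 0.07254477 = 0.66091528
  P(H|E) = 0.58837051 / 0.66091528 = 0.8902

Update 2:
  P(E) = 0.8857 × 0.8902 + 0.2161 × 0.1098 = 0.78845014 + 0.02372778 = 0.81217792
  P(H|E) = 0.78845014 / 0.81217792 = 0.9708

Update 3:
  P(E) = 0.8857 × 0.9708 + 0.2161 × 0.0292 = 0.85983756 + 0.00631012 = 0.86614768
  P(H|E) = 0.85983756 / 0.86614768 = 0.9927

Final posterior: 0.9927


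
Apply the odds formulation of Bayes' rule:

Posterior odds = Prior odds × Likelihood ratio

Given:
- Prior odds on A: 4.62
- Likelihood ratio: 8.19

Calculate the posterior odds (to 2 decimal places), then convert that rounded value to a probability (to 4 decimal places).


Step 1: Calculate posterior odds
Posterior odds = Prior odds × LR
               = 4.62 × 8.19
               = 37.84

Step 2: Convert to probability
P(A|E) = Posterior odds / (1 + Posterior odds)
       = 37.84 / (1 + 37.84)
       = 37.84 / 38.84
       = 0.9743

The evidence increased P(A) from 0.8221 to 0.9743.


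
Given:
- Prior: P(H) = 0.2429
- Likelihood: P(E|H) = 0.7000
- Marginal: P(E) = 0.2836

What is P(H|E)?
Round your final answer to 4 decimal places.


Using Bayes' theorem:

P(H|E) = P(E|H) × P(H) / P(E)
       = 0.7000 × 0.2429 / 0.2836
       = 0.17003000 / 0.2836
       = 0.5995

The evidence strengthens our belief in H.
Prior: 0.2429 → Posterior: 0.5995


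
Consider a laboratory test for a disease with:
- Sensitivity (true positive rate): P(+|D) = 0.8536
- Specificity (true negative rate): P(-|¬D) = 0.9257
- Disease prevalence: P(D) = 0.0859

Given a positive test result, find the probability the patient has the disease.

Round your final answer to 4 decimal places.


Let D = has disease, + = positive test

Given:
- P(D) = 0.0859 (prevalence)
- P(+|D) = 0.8536 (sensitivity)
- P(-|¬D) = 0.9257 (specificity)
- P(+|¬D) = 0.0743 (false positive rate = 1 - specificity)

Step 1: Find P(+)
P(+) = P(+|D)P(D) + P(+|¬D)P(¬D)
     = 0.8536 × 0.0859 + 0.0743 × 0.9141
     = 0.07332424 + 0.06791763
     = 0.14124187

Step 2: Apply Bayes' theorem for P(D|+)
P(D|+) = P(+|D)P(D) / P(+)
       = 0.07332424 / 0.14124187
       = 0.5191


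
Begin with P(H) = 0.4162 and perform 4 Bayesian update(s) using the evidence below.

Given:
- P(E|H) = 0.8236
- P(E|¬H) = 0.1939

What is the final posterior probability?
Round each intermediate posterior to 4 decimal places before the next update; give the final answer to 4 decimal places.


Sequential Bayesian updating:

Initial prior: P(H) = 0.4162

Update 1:
  P(E) = 0.8236 × 0.4162 + 0.1939 × 0.5838 = 0.34278232 + 0.11319882 = 0.45598114
  P(H|E) = 0.34278232 / 0.45598114 = 0.7517

Update 2:
  P(E) = 0.8236 × 0.7517 + 0.1939 × 0.2483 = 0.61910012 + 0.04814537 = 0.66724549
  P(H|E) = 0.61910012 / 0.66724549 = 0.9278

Update 3:
  P(E) = 0.8236 × 0.9278 + 0.1939 × 0.0722 = 0.76413608 + 0.01399958 = 0.77813566
  P(H|E) = 0.76413608 / 0.77813566 = 0.9820

Update 4:
  P(E) = 0.8236 × 0.9820 + 0.1939 × 0.0180 = 0.80877520 + 0.00349020 = 0.81226540
  P(H|E) = 0.80877520 / 0.81226540 = 0.9957

Final posterior: 0.9957


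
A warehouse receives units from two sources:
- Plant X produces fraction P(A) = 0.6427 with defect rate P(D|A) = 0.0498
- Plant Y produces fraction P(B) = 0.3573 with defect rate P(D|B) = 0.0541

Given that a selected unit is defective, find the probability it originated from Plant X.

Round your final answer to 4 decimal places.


Let A = from Plant X, D = defective

Given:
- P(A) = 0.6427, P(B) = 0.3573
- P(D|A) = 0.0498, P(D|B) = 0.0541

Step 1: Find P(D)
P(D) = P(D|A)P(A) + P(D|B)P(B)
     = 0.0498 × 0.6427 + 0.0541 × 0.3573
     = 0.03200646 + 0.01932993
     = 0.05133639

Step 2: Apply Bayes' theorem
P(A|D) = P(D|A)P(A) / P(D)
       = 0.03200646 / 0.05133639
       = 0.6235


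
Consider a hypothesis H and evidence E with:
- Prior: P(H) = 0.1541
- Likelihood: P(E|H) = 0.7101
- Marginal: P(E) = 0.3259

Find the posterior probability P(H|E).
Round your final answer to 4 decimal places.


Using Bayes' theorem:

P(H|E) = P(E|H) × P(H) / P(E)
       = 0.7101 × 0.1541 / 0.3259
       = 0.10942641 / 0.3259
       = 0.3358

The evidence strengthens our belief in H.
Prior: 0.1541 → Posterior: 0.3358


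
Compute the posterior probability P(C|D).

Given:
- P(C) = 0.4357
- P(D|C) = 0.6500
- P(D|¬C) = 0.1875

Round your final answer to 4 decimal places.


Bayes' theorem: P(C|D) = P(D|C) × P(C) / P(D)

Step 1: Calculate P(D) using law of total probability
P(D) = P(D|C)P(C) + P(D|¬C)P(¬C)
     = 0.6500 × 0.4357 + 0.1875 × 0.5643
     = 0.28320500 + 0.10580625
     = 0.38901125

Step 2: Apply Bayes' theorem
P(C|D) = P(D|C) × P(C) / P(D)
       = 0.28320500 / 0.38901125
       = 0.7280


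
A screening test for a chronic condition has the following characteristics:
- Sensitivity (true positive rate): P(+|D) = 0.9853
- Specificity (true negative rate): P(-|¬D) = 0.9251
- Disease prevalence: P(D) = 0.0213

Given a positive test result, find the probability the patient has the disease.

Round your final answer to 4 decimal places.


Let D = has disease, + = positive test

Given:
- P(D) = 0.0213 (prevalence)
- P(+|D) = 0.9853 (sensitivity)
- P(-|¬D) = 0.9251 (specificity)
- P(+|¬D) = 0.0749 (false positive rate = 1 - specificity)

Step 1: Find P(+)
P(+) = P(+|D)P(D) + P(+|¬D)P(¬D)
     = 0.9853 × 0.0213 + 0.0749 × 0.9787
     = 0.02098689 + 0.07330463
     = 0.09429152

Step 2: Apply Bayes' theorem for P(D|+)
P(D|+) = P(+|D)P(D) / P(+)
       = 0.02098689 / 0.09429152
       = 0.2226


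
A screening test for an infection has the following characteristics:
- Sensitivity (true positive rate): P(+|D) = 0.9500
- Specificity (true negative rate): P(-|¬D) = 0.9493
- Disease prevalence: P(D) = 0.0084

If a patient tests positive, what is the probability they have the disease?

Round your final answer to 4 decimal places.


Let D = has disease, + = positive test

Given:
- P(D) = 0.0084 (prevalence)
- P(+|D) = 0.9500 (sensitivity)
- P(-|¬D) = 0.9493 (specificity)
- P(+|¬D) = 0.0507 (false positive rate = 1 - specificity)

Step 1: Find P(+)
P(+) = P(+|D)P(D) + P(+|¬D)P(¬D)
     = 0.9500 × 0.0084 + 0.0507 × 0.9916
     = 0.00798000 + 0.05027412
     = 0.05825412

Step 2: Apply Bayes' theorem for P(D|+)
P(D|+) = P(+|D)P(D) / P(+)
       = 0.00798000 / 0.05825412
       = 0.1370


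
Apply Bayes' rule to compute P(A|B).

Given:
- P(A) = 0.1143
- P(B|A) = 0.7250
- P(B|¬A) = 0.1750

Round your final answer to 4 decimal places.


Bayes' theorem: P(A|B) = P(B|A) × P(A) / P(B)

Step 1: Calculate P(B) using law of total probability
P(B) = P(B|A)P(A) + P(B|¬A)P(¬A)
     = 0.7250 × 0.1143 + 0.1750 × 0.8857
     = 0.08286750 + 0.15499750
     = 0.23786500

Step 2: Apply Bayes' theorem
P(A|B) = P(B|A) × P(A) / P(B)
       = 0.08286750 / 0.23786500
       = 0.3484


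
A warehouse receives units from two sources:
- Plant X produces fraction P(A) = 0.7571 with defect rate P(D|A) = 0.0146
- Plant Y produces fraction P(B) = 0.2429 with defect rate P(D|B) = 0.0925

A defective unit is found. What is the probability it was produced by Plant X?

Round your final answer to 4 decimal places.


Let A = from Plant X, D = defective

Given:
- P(A) = 0.7571, P(B) = 0.2429
- P(D|A) = 0.0146, P(D|B) = 0.0925

Step 1: Find P(D)
P(D) = P(D|A)P(A) + P(D|B)P(B)
     = 0.0146 × 0.7571 + 0.0925 × 0.2429
     = 0.01105366 + 0.02246825
     = 0.03352191

Step 2: Apply Bayes' theorem
P(A|D) = P(D|A)P(A) / P(D)
       = 0.01105366 / 0.03352191
       = 0.3297


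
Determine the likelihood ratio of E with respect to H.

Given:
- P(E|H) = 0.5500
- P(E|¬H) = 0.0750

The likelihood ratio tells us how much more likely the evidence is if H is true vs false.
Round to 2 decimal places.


Likelihood Ratio (LR) = P(E|H) / P(E|¬H)

LR = 0.5500 / 0.0750
   = 7.33

The evidence is 7.33 times more likely if H is true than if H is false.
Since LR > 1, the evidence supports H over ¬H.


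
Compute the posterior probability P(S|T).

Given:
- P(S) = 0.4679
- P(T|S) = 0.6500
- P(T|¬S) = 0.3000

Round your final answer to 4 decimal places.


Bayes' theorem: P(S|T) = P(T|S) × P(S) / P(T)

Step 1: Calculate P(T) using law of total probability
P(T) = P(T|S)P(S) + P(T|¬S)P(¬S)
     = 0.6500 × 0.4679 + 0.3000 × 0.5321
     = 0.30413500 + 0.15963000
     = 0.46376500

Step 2: Apply Bayes' theorem
P(S|T) = P(T|S) × P(S) / P(T)
       = 0.30413500 / 0.46376500
       = 0.6558


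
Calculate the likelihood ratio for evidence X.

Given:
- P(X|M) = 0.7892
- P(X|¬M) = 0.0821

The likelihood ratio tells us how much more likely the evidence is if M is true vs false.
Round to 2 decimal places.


Likelihood Ratio (LR) = P(X|M) / P(X|¬M)

LR = 0.7892 / 0.0821
   = 9.61

The evidence is 9.61 times more likely if M is true than if M is false.
LR > 1, so observing X raises the odds in favor of M.


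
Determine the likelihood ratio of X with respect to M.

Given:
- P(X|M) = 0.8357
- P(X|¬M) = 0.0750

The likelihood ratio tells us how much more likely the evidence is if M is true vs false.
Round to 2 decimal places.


Likelihood Ratio (LR) = P(X|M) / P(X|¬M)

LR = 0.8357 / 0.0750
   = 11.14

The evidence is 11.14 times more likely if M is true than if M is false.
Since LR > 1, the evidence supports M over ¬M.


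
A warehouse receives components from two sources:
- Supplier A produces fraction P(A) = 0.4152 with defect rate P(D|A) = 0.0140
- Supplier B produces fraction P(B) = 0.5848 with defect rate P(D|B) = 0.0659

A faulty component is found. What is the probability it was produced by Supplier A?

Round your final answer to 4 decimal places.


Let A = from Supplier A, D = faulty

Given:
- P(A) = 0.4152, P(B) = 0.5848
- P(D|A) = 0.0140, P(D|B) = 0.0659

Step 1: Find P(D)
P(D) = P(D|A)P(A) + P(D|B)P(B)
     = 0.0140 × 0.4152 + 0.0659 × 0.5848
     = 0.00581280 + 0.03853832
     = 0.04435112

Step 2: Apply Bayes' theorem
P(A|D) = P(D|A)P(A) / P(D)
       = 0.00581280 / 0.04435112
       = 0.1311


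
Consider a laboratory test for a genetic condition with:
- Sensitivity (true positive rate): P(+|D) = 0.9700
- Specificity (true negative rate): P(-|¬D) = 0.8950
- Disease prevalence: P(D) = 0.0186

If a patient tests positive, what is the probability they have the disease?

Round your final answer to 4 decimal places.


Let D = has disease, + = positive test

Given:
- P(D) = 0.0186 (prevalence)
- P(+|D) = 0.9700 (sensitivity)
- P(-|¬D) = 0.8950 (specificity)
- P(+|¬D) = 0.1050 (false positive rate = 1 - specificity)

Step 1: Find P(+)
P(+) = P(+|D)P(D) + P(+|¬D)P(¬D)
     = 0.9700 × 0.0186 + 0.1050 × 0.9814
     = 0.01804200 + 0.10304700
     = 0.12108900

Step 2: Apply Bayes' theorem for P(D|+)
P(D|+) = P(+|D)P(D) / P(+)
       = 0.01804200 / 0.12108900
       = 0.1490


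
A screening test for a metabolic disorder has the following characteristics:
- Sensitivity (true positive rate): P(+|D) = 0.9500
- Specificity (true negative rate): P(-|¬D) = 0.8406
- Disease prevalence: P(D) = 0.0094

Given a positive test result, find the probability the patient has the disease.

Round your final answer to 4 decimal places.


Let D = has disease, + = positive test

Given:
- P(D) = 0.0094 (prevalence)
- P(+|D) = 0.9500 (sensitivity)
- P(-|¬D) = 0.8406 (specificity)
- P(+|¬D) = 0.1594 (false positive rate = 1 - specificity)

Step 1: Find P(+)
P(+) = P(+|D)P(D) + P(+|¬D)P(¬D)
     = 0.9500 × 0.0094 + 0.1594 × 0.9906
     = 0.00893000 + 0.15790164
     = 0.16683164

Step 2: Apply Bayes' theorem for P(D|+)
P(D|+) = P(+|D)P(D) / P(+)
       = 0.00893000 / 0.16683164
       = 0.0535


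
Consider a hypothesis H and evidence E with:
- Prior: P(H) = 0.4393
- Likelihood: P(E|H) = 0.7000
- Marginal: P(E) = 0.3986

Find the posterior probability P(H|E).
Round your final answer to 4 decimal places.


Using Bayes' theorem:

P(H|E) = P(E|H) × P(H) / P(E)
       = 0.7000 × 0.4393 / 0.3986
       = 0.30751000 / 0.3986
       = 0.7715

The evidence strengthens our belief in H.
Prior: 0.4393 → Posterior: 0.7715


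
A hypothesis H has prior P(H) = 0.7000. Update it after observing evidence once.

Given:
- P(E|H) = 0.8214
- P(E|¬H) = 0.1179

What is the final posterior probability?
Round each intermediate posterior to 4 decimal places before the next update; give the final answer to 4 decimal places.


Sequential Bayesian updating:

Initial prior: P(H) = 0.7000

Update 1:
  P(E) = 0.8214 × 0.7000 + 0.1179 × 0.3000 = 0.57498000 + 0.03537000 = 0.61035000
  P(H|E) = 0.57498000 / 0.61035000 = 0.9420

Final posterior: 0.9420


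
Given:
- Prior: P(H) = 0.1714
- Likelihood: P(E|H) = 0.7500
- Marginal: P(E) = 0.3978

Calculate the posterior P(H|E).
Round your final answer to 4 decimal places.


Using Bayes' theorem:

P(H|E) = P(E|H) × P(H) / P(E)
       = 0.7500 × 0.1714 / 0.3978
       = 0.12855000 / 0.3978
       = 0.3232

The evidence strengthens our belief in H.
Prior: 0.1714 → Posterior: 0.3232


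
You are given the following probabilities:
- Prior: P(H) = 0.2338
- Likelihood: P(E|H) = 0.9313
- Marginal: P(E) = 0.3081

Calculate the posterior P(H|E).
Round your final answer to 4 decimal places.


Using Bayes' theorem:

P(H|E) = P(E|H) × P(H) / P(E)
       = 0.9313 × 0.2338 / 0.3081
       = 0.21773794 / 0.3081
       = 0.7067

The evidence strengthens our belief in H.
Prior: 0.2338 → Posterior: 0.7067


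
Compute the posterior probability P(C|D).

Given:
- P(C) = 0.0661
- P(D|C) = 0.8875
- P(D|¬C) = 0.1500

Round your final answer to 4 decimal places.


Bayes' theorem: P(C|D) = P(D|C) × P(C) / P(D)

Step 1: Calculate P(D) using law of total probability
P(D) = P(D|C)P(C) + P(D|¬C)P(¬C)
     = 0.8875 × 0.0661 + 0.1500 × 0.9339
     = 0.05866375 + 0.14008500
     = 0.19874875

Step 2: Apply Bayes' theorem
P(C|D) = P(D|C) × P(C) / P(D)
       = 0.05866375 / 0.19874875
       = 0.2952


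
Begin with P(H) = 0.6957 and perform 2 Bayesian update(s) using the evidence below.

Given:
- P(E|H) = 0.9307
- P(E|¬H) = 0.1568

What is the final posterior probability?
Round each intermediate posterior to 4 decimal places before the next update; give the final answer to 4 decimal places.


Sequential Bayesian updating:

Initial prior: P(H) = 0.6957

Update 1:
  P(E) = 0.9307 × 0.6957 + 0.1568 × 0.3043 = 0.64748799 + 0.04771424 = 0.69520223
  P(H|E) = 0.64748799 / 0.69520223 = 0.9314

Update 2:
  P(E) = 0.9307 × 0.9314 + 0.1568 × 0.0686 = 0.86685398 + 0.01075648 = 0.87761046
  P(H|E) = 0.86685398 / 0.87761046 = 0.9877

Final posterior: 0.9877


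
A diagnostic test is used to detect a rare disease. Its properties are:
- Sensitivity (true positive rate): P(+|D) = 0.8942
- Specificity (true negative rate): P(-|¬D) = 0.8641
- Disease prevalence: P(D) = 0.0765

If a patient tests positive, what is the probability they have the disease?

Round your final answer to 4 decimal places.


Let D = has disease, + = positive test

Given:
- P(D) = 0.0765 (prevalence)
- P(+|D) = 0.8942 (sensitivity)
- P(-|¬D) = 0.8641 (specificity)
- P(+|¬D) = 0.1359 (false positive rate = 1 - specificity)

Step 1: Find P(+)
P(+) = P(+|D)P(D) + P(+|¬D)P(¬D)
     = 0.8942 × 0.0765 + 0.1359 × 0.9235
     = 0.06840630 + 0.12550365
     = 0.19390995

Step 2: Apply Bayes' theorem for P(D|+)
P(D|+) = P(+|D)P(D) / P(+)
       = 0.06840630 / 0.19390995
       = 0.3528
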